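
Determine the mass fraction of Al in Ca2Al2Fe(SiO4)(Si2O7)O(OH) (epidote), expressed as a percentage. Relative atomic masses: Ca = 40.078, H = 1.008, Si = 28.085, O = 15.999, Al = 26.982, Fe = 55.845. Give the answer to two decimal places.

11.17 weight percent

Formula mass = 2*40.078 + 2*26.982 + 1*55.845 + 3*28.085 + 13*15.999 + 1*1.008 = 483.215 g/mol, of which 53.964 g is Al.
So Al makes up 53.964/483.215 = 0.1117 of the mass, i.e. 11.17%.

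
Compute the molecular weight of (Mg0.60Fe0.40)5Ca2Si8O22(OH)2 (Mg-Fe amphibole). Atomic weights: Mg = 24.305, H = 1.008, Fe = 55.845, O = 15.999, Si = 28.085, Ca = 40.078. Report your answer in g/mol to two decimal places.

Mg: 3 × 24.305 = 72.9150
Fe: 2 × 55.845 = 111.6900
Ca: 2 × 40.078 = 80.1560
Si: 8 × 28.085 = 224.6800
O: 24 × 15.999 = 383.9760
H: 2 × 1.008 = 2.0160
Summing the contributions gives the formula mass.

875.43 g/mol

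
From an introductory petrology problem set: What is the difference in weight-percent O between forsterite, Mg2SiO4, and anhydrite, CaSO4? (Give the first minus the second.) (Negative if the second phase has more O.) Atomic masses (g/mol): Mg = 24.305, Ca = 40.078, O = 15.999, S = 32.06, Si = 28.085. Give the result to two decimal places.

O in Mg2SiO4: molar mass 140.691 g/mol; 4×15.999 = 63.996 g → 45.49 wt%.
O in CaSO4: molar mass 136.134 g/mol; 4×15.999 = 63.996 g → 47.01 wt%.
Difference = 45.49 − 47.01 = -1.52 percentage points.

-1.52 percentage points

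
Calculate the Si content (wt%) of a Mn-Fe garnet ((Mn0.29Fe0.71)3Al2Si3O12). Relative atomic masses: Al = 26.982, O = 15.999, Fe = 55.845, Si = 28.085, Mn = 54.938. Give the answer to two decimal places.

Molar mass of (Mn0.29Fe0.71)3Al2Si3O12: 0.87·54.938 + 2.13·55.845 + 2·26.982 + 3·28.085 + 12·15.999 = 496.953 g/mol.
Mass of Si per formula unit: 3 × 28.085 = 84.255 g.
Weight fraction Si = 84.255 / 496.953 = 0.1695.

16.95 wt%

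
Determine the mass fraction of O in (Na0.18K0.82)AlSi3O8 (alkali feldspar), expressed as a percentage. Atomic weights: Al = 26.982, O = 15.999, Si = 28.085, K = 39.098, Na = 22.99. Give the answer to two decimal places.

46.47 mass %

M((Na0.18K0.82)AlSi3O8) = 275.428 g/mol.
O contributes 8 × 15.999 = 127.992 g per mole.
127.992/275.428 = 0.4647 → 46.47%.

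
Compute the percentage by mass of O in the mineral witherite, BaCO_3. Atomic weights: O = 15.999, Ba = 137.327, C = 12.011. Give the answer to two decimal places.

Formula mass = 1·137.327 + 1·12.011 + 3·15.999 = 197.335 g/mol, of which 47.997 g is O.
So O makes up 47.997/197.335 = 0.2432 of the mass, i.e. 24.32%.

24.32 wt%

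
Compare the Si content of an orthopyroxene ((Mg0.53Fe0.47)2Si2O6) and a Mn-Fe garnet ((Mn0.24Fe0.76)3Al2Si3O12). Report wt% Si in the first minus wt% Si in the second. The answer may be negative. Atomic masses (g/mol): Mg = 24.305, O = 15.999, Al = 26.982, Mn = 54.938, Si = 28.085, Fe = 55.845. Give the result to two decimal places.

7.43 percentage points

M((Mg0.53Fe0.47)2Si2O6) = 230.422 g/mol, so wt% Si = 56.170/230.422 × 100 = 24.38%.
M((Mn0.24Fe0.76)3Al2Si3O12) = 497.089 g/mol, so wt% Si = 84.255/497.089 × 100 = 16.95%.
24.38 − 16.95 = 7.43 pp.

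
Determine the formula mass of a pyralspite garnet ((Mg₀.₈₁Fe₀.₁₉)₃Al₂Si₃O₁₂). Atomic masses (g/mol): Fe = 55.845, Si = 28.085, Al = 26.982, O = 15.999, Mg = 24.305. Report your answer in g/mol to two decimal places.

421.10 g/mol

The formula mass is the sum 2.43*24.305 + 0.57*55.845 + 2*26.982 + 3*28.085 + 12*15.999.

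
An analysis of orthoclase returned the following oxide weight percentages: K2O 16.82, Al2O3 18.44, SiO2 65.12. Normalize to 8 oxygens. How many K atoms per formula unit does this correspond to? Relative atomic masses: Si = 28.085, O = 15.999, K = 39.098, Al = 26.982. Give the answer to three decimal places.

16.82 wt% K2O ÷ 94.195 g/mol = 0.17857 mol, giving 0.35714 K and 0.17857 O.
18.44 wt% Al2O3 ÷ 101.961 g/mol = 0.18085 mol, giving 0.36170 Al and 0.54255 O.
65.12 wt% SiO2 ÷ 60.083 g/mol = 1.08383 mol, giving 1.08383 Si and 2.16766 O.
Oxygen sums to 2.88878; scaling by 8/2.88878 = 2.76934 puts the formula on 8 O.
K: 0.35714 × 2.76934 = 0.989 atoms per formula unit.

0.989 K apfu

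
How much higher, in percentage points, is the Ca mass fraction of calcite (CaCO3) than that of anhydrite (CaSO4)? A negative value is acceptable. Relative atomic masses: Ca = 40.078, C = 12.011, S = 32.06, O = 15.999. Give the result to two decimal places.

10.60 percentage points

First mineral: 40.078 g Ca in 100.086 g formula = 40.04 wt% Ca.
Second mineral: 40.078 g Ca in 136.134 g formula = 29.44 wt% Ca.
40.04% − 29.44% gives a difference of 10.60 percentage points.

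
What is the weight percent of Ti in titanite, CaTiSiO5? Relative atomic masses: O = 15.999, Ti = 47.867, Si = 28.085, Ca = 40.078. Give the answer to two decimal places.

24.42 mass %

Molar mass of CaTiSiO5: 1×40.078 + 1×47.867 + 1×28.085 + 5×15.999 = 196.025 g/mol.
Mass of Ti per formula unit: 1 × 47.867 = 47.867 g.
Weight fraction Ti = 47.867 / 196.025 = 0.2442.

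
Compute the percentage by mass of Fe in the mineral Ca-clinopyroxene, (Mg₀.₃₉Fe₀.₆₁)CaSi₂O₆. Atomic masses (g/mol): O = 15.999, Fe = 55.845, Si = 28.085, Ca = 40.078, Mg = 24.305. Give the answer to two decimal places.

Formula mass = 0.39·24.305 + 0.61·55.845 + 1·40.078 + 2·28.085 + 6·15.999 = 235.786 g/mol, of which 34.065 g is Fe.
So Fe makes up 34.065/235.786 = 0.1445 of the mass, i.e. 14.45%.

14.45 wt%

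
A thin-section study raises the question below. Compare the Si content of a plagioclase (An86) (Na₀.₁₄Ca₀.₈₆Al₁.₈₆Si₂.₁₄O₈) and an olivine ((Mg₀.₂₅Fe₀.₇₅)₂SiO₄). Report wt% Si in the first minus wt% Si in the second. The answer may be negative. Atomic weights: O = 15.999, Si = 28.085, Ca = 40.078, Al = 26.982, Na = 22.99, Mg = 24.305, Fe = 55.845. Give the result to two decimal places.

6.84 percentage points

Si in Na₀.₁₄Ca₀.₈₆Al₁.₈₆Si₂.₁₄O₈: molar mass 275.966 g/mol; 2.14×28.085 = 60.102 g → 21.78 wt%.
Si in (Mg₀.₂₅Fe₀.₇₅)₂SiO₄: molar mass 188.001 g/mol; 1×28.085 = 28.085 g → 14.94 wt%.
Difference = 21.78 − 14.94 = 6.84 percentage points.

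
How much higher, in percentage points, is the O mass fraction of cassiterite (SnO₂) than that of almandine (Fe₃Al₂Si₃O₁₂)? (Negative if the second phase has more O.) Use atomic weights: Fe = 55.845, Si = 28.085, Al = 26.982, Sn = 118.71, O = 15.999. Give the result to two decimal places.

M(SnO₂) = 150.708 g/mol, so wt% O = 31.998/150.708 × 100 = 21.23%.
M(Fe₃Al₂Si₃O₁₂) = 497.742 g/mol, so wt% O = 191.988/497.742 × 100 = 38.57%.
21.23 − 38.57 = -17.34 pp.

-17.34 percentage points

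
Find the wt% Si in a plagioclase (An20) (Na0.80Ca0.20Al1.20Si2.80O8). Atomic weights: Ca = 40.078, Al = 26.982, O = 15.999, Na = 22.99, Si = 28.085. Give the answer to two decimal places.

Molar mass of Na0.80Ca0.20Al1.20Si2.80O8: 0.80·22.99 + 0.20·40.078 + 1.20·26.982 + 2.80·28.085 + 8·15.999 = 265.416 g/mol.
Mass of Si per formula unit: 2.80 × 28.085 = 78.638 g.
Weight fraction Si = 78.638 / 265.416 = 0.2963.

29.63 weight percent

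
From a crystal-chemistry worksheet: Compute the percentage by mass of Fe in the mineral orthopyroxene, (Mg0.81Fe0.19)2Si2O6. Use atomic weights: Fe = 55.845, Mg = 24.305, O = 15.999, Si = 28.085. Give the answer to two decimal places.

Molar mass of (Mg0.81Fe0.19)2Si2O6: 1.62·24.305 + 0.38·55.845 + 2·28.085 + 6·15.999 = 212.759 g/mol.
Mass of Fe per formula unit: 0.38 × 55.845 = 21.221 g.
Weight fraction Fe = 21.221 / 212.759 = 0.0997.

9.97 mass %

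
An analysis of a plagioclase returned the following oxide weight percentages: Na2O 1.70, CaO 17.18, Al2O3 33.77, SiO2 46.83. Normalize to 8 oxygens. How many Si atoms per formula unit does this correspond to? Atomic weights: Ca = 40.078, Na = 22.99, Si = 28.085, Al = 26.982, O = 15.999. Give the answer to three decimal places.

2.160 Si apfu

1.70 wt% Na2O ÷ 61.979 g/mol = 0.02743 mol, giving 0.05486 Na and 0.02743 O.
17.18 wt% CaO ÷ 56.077 g/mol = 0.30636 mol, giving 0.30636 Ca and 0.30636 O.
33.77 wt% Al2O3 ÷ 101.961 g/mol = 0.33121 mol, giving 0.66242 Al and 0.99363 O.
46.83 wt% SiO2 ÷ 60.083 g/mol = 0.77942 mol, giving 0.77942 Si and 1.55884 O.
Oxygen sums to 2.88626; scaling by 8/2.88626 = 2.77175 puts the formula on 8 O.
Si: 0.77942 × 2.77175 = 2.160 atoms per formula unit.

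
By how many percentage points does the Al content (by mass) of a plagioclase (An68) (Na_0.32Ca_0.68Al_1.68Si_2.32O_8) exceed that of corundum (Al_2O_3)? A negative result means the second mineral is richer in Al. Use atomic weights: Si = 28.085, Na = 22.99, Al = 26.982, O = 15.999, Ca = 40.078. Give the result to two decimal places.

M(Na_0.32Ca_0.68Al_1.68Si_2.32O_8) = 273.089 g/mol, so wt% Al = 45.330/273.089 × 100 = 16.60%.
M(Al_2O_3) = 101.961 g/mol, so wt% Al = 53.964/101.961 × 100 = 52.93%.
16.60 − 52.93 = -36.33 pp.

-36.33 percentage points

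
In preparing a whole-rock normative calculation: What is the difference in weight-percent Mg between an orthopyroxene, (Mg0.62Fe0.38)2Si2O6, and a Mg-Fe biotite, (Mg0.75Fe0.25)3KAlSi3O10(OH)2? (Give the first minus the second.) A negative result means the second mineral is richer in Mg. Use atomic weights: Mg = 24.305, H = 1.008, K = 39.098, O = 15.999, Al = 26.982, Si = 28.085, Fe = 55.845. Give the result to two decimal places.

1.01 percentage points

M((Mg0.62Fe0.38)2Si2O6) = 224.744 g/mol, so wt% Mg = 30.138/224.744 × 100 = 13.41%.
M((Mg0.75Fe0.25)3KAlSi3O10(OH)2) = 440.909 g/mol, so wt% Mg = 54.686/440.909 × 100 = 12.40%.
13.41 − 12.40 = 1.01 pp.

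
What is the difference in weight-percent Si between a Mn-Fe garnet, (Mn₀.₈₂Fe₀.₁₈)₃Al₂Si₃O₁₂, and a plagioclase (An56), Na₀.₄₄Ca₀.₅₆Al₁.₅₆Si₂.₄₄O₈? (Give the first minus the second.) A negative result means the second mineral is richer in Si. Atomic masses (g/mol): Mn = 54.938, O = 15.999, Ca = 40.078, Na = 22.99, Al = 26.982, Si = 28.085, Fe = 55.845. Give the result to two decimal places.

-8.27 percentage points

M((Mn₀.₈₂Fe₀.₁₈)₃Al₂Si₃O₁₂) = 495.511 g/mol, so wt% Si = 84.255/495.511 × 100 = 17.00%.
M(Na₀.₄₄Ca₀.₅₆Al₁.₅₆Si₂.₄₄O₈) = 271.171 g/mol, so wt% Si = 68.527/271.171 × 100 = 25.27%.
17.00 − 25.27 = -8.27 pp.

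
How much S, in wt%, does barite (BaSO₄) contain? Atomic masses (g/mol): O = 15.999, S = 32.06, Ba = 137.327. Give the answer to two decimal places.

13.74 wt%

M(BaSO₄) = 233.383 g/mol.
S contributes 1 × 32.06 = 32.060 g per mole.
32.060/233.383 = 0.1374 → 13.74%.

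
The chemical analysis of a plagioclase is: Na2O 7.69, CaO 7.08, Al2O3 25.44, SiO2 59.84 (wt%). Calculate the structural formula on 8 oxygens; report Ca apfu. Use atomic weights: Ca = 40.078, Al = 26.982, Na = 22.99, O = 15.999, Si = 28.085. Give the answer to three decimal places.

Na2O (M=61.979): mol = 0.12407; Na = 0.24814, O = 0.12407.
CaO (M=56.077): mol = 0.12625; Ca = 0.12625, O = 0.12625.
Al2O3 (M=101.961): mol = 0.24951; Al = 0.49902, O = 0.74853.
SiO2 (M=60.083): mol = 0.99596; Si = 0.99596, O = 1.99192.
ΣO = 2.99077; factor = 8/ΣO = 2.67490.
Ca apfu = 0.12625 × 2.67490 = 0.338.

0.338 Ca apfu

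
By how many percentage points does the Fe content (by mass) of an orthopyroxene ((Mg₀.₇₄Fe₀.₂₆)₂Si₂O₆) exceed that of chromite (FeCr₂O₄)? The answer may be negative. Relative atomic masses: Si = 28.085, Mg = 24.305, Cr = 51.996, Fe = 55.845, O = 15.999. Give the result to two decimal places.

-11.58 percentage points

Fe in (Mg₀.₇₄Fe₀.₂₆)₂Si₂O₆: molar mass 217.175 g/mol; 0.52×55.845 = 29.039 g → 13.37 wt%.
Fe in FeCr₂O₄: molar mass 223.833 g/mol; 1×55.845 = 55.845 g → 24.95 wt%.
Difference = 13.37 − 24.95 = -11.58 percentage points.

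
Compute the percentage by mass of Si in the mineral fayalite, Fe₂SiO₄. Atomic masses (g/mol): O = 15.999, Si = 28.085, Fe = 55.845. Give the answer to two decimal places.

Formula mass = 2·55.845 + 1·28.085 + 4·15.999 = 203.771 g/mol, of which 28.085 g is Si.
So Si makes up 28.085/203.771 = 0.1378 of the mass, i.e. 13.78%.

13.78 mass %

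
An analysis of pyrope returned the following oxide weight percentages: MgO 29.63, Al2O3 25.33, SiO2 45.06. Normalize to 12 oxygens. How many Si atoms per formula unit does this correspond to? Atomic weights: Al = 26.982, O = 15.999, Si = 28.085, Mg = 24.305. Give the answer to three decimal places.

29.63 wt% MgO ÷ 40.304 g/mol = 0.73516 mol, giving 0.73516 Mg and 0.73516 O.
25.33 wt% Al2O3 ÷ 101.961 g/mol = 0.24843 mol, giving 0.49686 Al and 0.74529 O.
45.06 wt% SiO2 ÷ 60.083 g/mol = 0.74996 mol, giving 0.74996 Si and 1.49992 O.
Oxygen sums to 2.98037; scaling by 12/2.98037 = 4.02635 puts the formula on 12 O.
Si: 0.74996 × 4.02635 = 3.020 atoms per formula unit.

3.020 Si apfu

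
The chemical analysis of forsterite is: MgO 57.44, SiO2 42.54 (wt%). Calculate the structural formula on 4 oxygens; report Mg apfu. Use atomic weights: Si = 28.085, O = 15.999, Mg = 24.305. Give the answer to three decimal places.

MgO: 57.44/40.304 = 1.42517 mol → 1.42517 mol Mg, 1.42517 mol O.
SiO2: 42.54/60.083 = 0.70802 mol → 0.70802 mol Si, 1.41604 mol O.
Total oxygen = 2.84121 mol. Normalization factor = 4/2.84121 = 1.40785.
Mg per 4 O = 1.42517 × 1.40785 = 2.006.

2.006 Mg apfu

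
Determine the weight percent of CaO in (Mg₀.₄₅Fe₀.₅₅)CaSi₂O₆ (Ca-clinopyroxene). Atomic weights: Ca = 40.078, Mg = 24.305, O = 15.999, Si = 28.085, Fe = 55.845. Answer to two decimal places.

M((Mg₀.₄₅Fe₀.₅₅)CaSi₂O₆) = 233.894 g/mol; M(CaO) = 56.077 g/mol.
Moles CaO per formula unit = 1 Ca ÷ 1 = 1.0000.
CaO fraction = (1.0000 × 56.077) / 233.894 = 56.077/233.894 = 0.2398.

23.98 wt%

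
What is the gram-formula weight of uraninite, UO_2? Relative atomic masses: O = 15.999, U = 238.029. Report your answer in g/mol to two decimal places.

270.03 g/mol

M = 1*238.029 + 2*15.999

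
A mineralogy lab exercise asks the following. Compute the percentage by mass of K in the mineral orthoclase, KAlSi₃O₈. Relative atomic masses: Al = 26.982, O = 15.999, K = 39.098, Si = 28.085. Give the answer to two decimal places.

14.05 mass %

Molar mass of KAlSi₃O₈: 1×39.098 + 1×26.982 + 3×28.085 + 8×15.999 = 278.327 g/mol.
Mass of K per formula unit: 1 × 39.098 = 39.098 g.
Weight fraction K = 39.098 / 278.327 = 0.1405.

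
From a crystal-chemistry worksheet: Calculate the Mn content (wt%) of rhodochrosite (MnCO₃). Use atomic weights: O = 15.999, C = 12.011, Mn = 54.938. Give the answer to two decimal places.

M(MnCO₃) = 114.946 g/mol.
Mn contributes 1 × 54.938 = 54.938 g per mole.
54.938/114.946 = 0.4779 → 47.79%.

47.79 wt%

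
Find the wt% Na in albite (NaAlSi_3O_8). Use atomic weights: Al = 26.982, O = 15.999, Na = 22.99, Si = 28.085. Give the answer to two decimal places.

M(NaAlSi_3O_8) = 262.219 g/mol.
Na contributes 1 × 22.99 = 22.990 g per mole.
22.990/262.219 = 0.0877 → 8.77%.

8.77 weight percent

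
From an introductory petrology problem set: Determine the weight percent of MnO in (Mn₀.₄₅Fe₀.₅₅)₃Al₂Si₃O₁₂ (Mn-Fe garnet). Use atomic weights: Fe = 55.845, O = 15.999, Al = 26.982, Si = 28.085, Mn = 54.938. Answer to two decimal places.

19.29 wt%

Formula mass = 496.518 g/mol.
1.35 Mn → 1.3500 mol MnO per formula unit; M(MnO) = 70.937, so MnO mass = 95.765 g.
95.765/496.518 × 100 = 19.29 wt%.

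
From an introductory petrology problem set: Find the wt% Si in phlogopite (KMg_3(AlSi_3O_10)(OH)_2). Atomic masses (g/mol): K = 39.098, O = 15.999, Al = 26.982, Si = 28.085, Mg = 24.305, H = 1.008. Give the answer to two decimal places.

20.19 weight percent

M(KMg_3(AlSi_3O_10)(OH)_2) = 417.254 g/mol.
Si contributes 3 × 28.085 = 84.255 g per mole.
84.255/417.254 = 0.2019 → 20.19%.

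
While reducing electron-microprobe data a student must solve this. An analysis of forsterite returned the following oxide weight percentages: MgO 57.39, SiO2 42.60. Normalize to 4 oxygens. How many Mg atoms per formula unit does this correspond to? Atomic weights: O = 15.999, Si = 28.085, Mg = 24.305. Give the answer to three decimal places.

MgO: 57.39/40.304 = 1.42393 mol → 1.42393 mol Mg, 1.42393 mol O.
SiO2: 42.60/60.083 = 0.70902 mol → 0.70902 mol Si, 1.41804 mol O.
Total oxygen = 2.84197 mol. Normalization factor = 4/2.84197 = 1.40747.
Mg per 4 O = 1.42393 × 1.40747 = 2.004.

2.004 Mg apfu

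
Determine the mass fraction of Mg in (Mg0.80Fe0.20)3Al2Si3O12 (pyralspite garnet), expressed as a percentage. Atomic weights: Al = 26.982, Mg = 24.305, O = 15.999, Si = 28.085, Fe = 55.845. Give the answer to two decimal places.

13.82 wt%

Molar mass of (Mg0.80Fe0.20)3Al2Si3O12: 2.40·24.305 + 0.60·55.845 + 2·26.982 + 3·28.085 + 12·15.999 = 422.046 g/mol.
Mass of Mg per formula unit: 2.40 × 24.305 = 58.332 g.
Weight fraction Mg = 58.332 / 422.046 = 0.1382.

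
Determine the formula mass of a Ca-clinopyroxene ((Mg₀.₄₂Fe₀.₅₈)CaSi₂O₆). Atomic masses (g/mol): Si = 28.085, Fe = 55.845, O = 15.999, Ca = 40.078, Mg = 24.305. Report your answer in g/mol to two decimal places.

234.84 g/mol

The formula mass is the sum 0.42×24.305 + 0.58×55.845 + 1×40.078 + 2×28.085 + 6×15.999.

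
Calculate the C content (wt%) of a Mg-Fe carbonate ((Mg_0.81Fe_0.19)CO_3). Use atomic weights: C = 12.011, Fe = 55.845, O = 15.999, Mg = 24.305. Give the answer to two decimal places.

M((Mg_0.81Fe_0.19)CO_3) = 90.306 g/mol.
C contributes 1 × 12.011 = 12.011 g per mole.
12.011/90.306 = 0.1330 → 13.30%.

13.30 wt%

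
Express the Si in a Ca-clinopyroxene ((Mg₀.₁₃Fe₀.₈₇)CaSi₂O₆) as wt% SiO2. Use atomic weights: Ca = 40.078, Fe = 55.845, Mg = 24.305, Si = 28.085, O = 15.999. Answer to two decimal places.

Molar mass of (Mg₀.₁₃Fe₀.₈₇)CaSi₂O₆ = 0.13×24.305 + 0.87×55.845 + 1×40.078 + 2×28.085 + 6×15.999 = 243.987 g/mol.
Each formula unit contains 2 Si, equivalent to 2/1 = 2.0000 mol SiO2.
M(SiO2) = 1×28.085 + 2×15.999 = 60.083 g/mol.
Mass of SiO2 per formula unit = 2.0000 × 60.083 = 120.166 g.
SiO2 wt% = 120.166 / 243.987 × 100 = 49.25%.

49.25 wt%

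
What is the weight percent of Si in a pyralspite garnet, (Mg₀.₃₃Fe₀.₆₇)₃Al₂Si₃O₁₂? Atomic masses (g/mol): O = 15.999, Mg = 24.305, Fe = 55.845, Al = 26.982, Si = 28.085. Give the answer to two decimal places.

M((Mg₀.₃₃Fe₀.₆₇)₃Al₂Si₃O₁₂) = 466.517 g/mol.
Si contributes 3 × 28.085 = 84.255 g per mole.
84.255/466.517 = 0.1806 → 18.06%.

18.06 weight percent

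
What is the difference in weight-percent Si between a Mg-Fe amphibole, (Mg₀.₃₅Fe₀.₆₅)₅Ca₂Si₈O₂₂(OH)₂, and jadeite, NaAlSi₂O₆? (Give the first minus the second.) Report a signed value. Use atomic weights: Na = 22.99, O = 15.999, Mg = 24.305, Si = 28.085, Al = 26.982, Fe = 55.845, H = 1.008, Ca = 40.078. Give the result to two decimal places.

Si in (Mg₀.₃₅Fe₀.₆₅)₅Ca₂Si₈O₂₂(OH)₂: molar mass 914.858 g/mol; 8×28.085 = 224.680 g → 24.56 wt%.
Si in NaAlSi₂O₆: molar mass 202.136 g/mol; 2×28.085 = 56.170 g → 27.79 wt%.
Difference = 24.56 − 27.79 = -3.23 percentage points.

-3.23 percentage points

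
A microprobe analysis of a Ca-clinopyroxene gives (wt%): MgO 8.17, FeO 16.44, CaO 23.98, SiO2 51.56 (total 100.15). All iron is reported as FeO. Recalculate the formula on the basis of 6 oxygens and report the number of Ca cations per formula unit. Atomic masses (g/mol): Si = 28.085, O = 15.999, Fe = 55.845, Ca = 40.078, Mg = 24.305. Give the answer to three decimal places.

0.996 Ca apfu

8.17 wt% MgO ÷ 40.304 g/mol = 0.20271 mol, giving 0.20271 Mg and 0.20271 O.
16.44 wt% FeO ÷ 71.844 g/mol = 0.22883 mol, giving 0.22883 Fe and 0.22883 O.
23.98 wt% CaO ÷ 56.077 g/mol = 0.42763 mol, giving 0.42763 Ca and 0.42763 O.
51.56 wt% SiO2 ÷ 60.083 g/mol = 0.85815 mol, giving 0.85815 Si and 1.71630 O.
Oxygen sums to 2.57547; scaling by 6/2.57547 = 2.32967 puts the formula on 6 O.
Ca: 0.42763 × 2.32967 = 0.996 atoms per formula unit.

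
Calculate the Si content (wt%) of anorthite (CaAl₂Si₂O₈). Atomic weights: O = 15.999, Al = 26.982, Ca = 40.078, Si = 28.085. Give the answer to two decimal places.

20.19 wt%

Formula mass = 1*40.078 + 2*26.982 + 2*28.085 + 8*15.999 = 278.204 g/mol, of which 56.170 g is Si.
So Si makes up 56.170/278.204 = 0.2019 of the mass, i.e. 20.19%.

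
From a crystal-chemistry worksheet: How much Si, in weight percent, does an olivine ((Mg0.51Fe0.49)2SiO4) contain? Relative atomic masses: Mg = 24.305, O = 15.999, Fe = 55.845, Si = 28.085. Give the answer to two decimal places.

16.37 weight percent

M((Mg0.51Fe0.49)2SiO4) = 171.600 g/mol.
Si contributes 1 × 28.085 = 28.085 g per mole.
28.085/171.600 = 0.1637 → 16.37%.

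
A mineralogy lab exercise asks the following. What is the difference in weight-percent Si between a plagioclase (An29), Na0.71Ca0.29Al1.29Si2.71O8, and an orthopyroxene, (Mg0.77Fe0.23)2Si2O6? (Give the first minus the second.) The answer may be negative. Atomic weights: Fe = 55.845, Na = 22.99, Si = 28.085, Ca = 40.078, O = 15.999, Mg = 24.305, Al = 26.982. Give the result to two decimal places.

2.43 percentage points

M(Na0.71Ca0.29Al1.29Si2.71O8) = 266.855 g/mol, so wt% Si = 76.110/266.855 × 100 = 28.52%.
M((Mg0.77Fe0.23)2Si2O6) = 215.282 g/mol, so wt% Si = 56.170/215.282 × 100 = 26.09%.
28.52 − 26.09 = 2.43 pp.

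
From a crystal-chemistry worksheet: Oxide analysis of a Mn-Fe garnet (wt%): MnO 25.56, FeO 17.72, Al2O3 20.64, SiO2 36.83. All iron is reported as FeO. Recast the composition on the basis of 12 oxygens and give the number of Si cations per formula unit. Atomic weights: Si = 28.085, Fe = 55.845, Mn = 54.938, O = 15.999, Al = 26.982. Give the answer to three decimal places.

MnO: 25.56/70.937 = 0.36032 mol → 0.36032 mol Mn, 0.36032 mol O.
FeO: 17.72/71.844 = 0.24665 mol → 0.24665 mol Fe, 0.24665 mol O.
Al2O3: 20.64/101.961 = 0.20243 mol → 0.40486 mol Al, 0.60729 mol O.
SiO2: 36.83/60.083 = 0.61299 mol → 0.61299 mol Si, 1.22598 mol O.
Total oxygen = 2.44024 mol. Normalization factor = 12/2.44024 = 4.91755.
Si per 12 O = 0.61299 × 4.91755 = 3.014.

3.014 Si apfu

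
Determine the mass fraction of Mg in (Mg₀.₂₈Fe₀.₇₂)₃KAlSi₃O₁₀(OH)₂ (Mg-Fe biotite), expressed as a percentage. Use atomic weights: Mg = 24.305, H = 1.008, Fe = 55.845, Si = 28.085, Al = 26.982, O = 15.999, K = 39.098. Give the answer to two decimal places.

4.21 wt%

M((Mg₀.₂₈Fe₀.₇₂)₃KAlSi₃O₁₀(OH)₂) = 485.380 g/mol.
Mg contributes 0.84 × 24.305 = 20.416 g per mole.
20.416/485.380 = 0.0421 → 4.21%.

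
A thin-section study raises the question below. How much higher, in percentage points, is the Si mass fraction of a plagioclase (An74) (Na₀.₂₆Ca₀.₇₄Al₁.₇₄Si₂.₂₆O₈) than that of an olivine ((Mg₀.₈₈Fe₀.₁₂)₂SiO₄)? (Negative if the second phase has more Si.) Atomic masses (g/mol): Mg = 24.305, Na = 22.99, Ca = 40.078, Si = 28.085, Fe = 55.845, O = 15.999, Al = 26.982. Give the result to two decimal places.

First mineral: 63.472 g Si in 274.048 g formula = 23.16 wt% Si.
Second mineral: 28.085 g Si in 148.261 g formula = 18.94 wt% Si.
23.16% − 18.94% gives a difference of 4.22 percentage points.

4.22 percentage points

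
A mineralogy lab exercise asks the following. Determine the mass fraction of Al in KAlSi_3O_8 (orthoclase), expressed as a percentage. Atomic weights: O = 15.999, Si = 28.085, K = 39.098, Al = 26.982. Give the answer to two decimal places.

Formula mass = 1×39.098 + 1×26.982 + 3×28.085 + 8×15.999 = 278.327 g/mol, of which 26.982 g is Al.
So Al makes up 26.982/278.327 = 0.0969 of the mass, i.e. 9.69%.

9.69 weight percent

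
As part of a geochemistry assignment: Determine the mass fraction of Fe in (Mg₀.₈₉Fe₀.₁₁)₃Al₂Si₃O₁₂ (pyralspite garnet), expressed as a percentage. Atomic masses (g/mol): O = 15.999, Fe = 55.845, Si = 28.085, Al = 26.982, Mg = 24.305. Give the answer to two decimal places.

Formula mass = 2.67×24.305 + 0.33×55.845 + 2×26.982 + 3×28.085 + 12×15.999 = 413.530 g/mol, of which 18.429 g is Fe.
So Fe makes up 18.429/413.530 = 0.0446 of the mass, i.e. 4.46%.

4.46 mass %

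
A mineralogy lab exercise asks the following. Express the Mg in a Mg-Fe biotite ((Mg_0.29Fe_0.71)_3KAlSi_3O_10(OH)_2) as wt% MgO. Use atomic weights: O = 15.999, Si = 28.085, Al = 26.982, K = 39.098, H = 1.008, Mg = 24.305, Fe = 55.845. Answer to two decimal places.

7.24 wt%

Formula mass = 484.434 g/mol.
0.87 Mg → 0.8700 mol MgO per formula unit; M(MgO) = 40.304, so MgO mass = 35.064 g.
35.064/484.434 × 100 = 7.24 wt%.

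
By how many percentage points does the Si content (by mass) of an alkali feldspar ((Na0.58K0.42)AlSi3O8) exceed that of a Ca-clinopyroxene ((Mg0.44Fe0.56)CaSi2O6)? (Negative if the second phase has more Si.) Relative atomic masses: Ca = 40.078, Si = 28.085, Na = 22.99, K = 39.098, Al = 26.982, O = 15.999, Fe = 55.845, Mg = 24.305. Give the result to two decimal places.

7.34 percentage points

First mineral: 84.255 g Si in 268.984 g formula = 31.32 wt% Si.
Second mineral: 56.170 g Si in 234.209 g formula = 23.98 wt% Si.
31.32% − 23.98% gives a difference of 7.34 percentage points.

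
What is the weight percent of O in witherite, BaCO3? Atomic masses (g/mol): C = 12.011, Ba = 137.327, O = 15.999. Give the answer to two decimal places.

24.32 wt%

M(BaCO3) = 197.335 g/mol.
O contributes 3 × 15.999 = 47.997 g per mole.
47.997/197.335 = 0.2432 → 24.32%.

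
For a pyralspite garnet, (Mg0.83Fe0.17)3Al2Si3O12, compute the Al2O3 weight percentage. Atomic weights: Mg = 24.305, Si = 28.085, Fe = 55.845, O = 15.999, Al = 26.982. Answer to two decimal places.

24.32 wt%

M((Mg0.83Fe0.17)3Al2Si3O12) = 419.207 g/mol; M(Al2O3) = 101.961 g/mol.
Moles Al2O3 per formula unit = 2 Al ÷ 2 = 1.0000.
Al2O3 fraction = (1.0000 × 101.961) / 419.207 = 101.961/419.207 = 0.2432.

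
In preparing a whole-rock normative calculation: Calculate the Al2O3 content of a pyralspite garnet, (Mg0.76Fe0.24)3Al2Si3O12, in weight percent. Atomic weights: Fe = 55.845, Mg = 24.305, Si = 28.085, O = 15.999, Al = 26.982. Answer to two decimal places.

23.94 wt%

Formula mass = 425.831 g/mol.
2 Al → 1.0000 mol Al2O3 per formula unit; M(Al2O3) = 101.961, so Al2O3 mass = 101.961 g.
101.961/425.831 × 100 = 23.94 wt%.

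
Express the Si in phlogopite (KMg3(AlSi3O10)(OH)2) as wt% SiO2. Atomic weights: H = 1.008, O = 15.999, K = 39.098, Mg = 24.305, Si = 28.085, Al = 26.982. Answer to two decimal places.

43.20 wt%

Formula mass = 417.254 g/mol.
3 Si → 3.0000 mol SiO2 per formula unit; M(SiO2) = 60.083, so SiO2 mass = 180.249 g.
180.249/417.254 × 100 = 43.20 wt%.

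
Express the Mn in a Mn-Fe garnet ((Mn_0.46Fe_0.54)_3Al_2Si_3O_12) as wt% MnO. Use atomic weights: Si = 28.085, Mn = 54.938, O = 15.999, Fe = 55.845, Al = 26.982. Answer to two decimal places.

Molar mass of (Mn_0.46Fe_0.54)_3Al_2Si_3O_12 = 1.38·54.938 + 1.62·55.845 + 2·26.982 + 3·28.085 + 12·15.999 = 496.490 g/mol.
Each formula unit contains 1.38 Mn, equivalent to 1.38/1 = 1.3800 mol MnO.
M(MnO) = 1×54.938 + 1×15.999 = 70.937 g/mol.
Mass of MnO per formula unit = 1.3800 × 70.937 = 97.893 g.
MnO wt% = 97.893 / 496.490 × 100 = 19.72%.

19.72 wt%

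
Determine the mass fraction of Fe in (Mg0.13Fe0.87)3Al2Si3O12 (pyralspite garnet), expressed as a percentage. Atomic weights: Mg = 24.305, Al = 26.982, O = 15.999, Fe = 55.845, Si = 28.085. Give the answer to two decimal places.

Formula mass = 0.39×24.305 + 2.61×55.845 + 2×26.982 + 3×28.085 + 12×15.999 = 485.441 g/mol, of which 145.755 g is Fe.
So Fe makes up 145.755/485.441 = 0.3003 of the mass, i.e. 30.03%.

30.03 mass %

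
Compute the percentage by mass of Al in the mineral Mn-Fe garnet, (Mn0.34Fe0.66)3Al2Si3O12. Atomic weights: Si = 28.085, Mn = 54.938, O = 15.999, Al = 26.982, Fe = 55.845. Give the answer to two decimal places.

Formula mass = 1.02·54.938 + 1.98·55.845 + 2·26.982 + 3·28.085 + 12·15.999 = 496.817 g/mol, of which 53.964 g is Al.
So Al makes up 53.964/496.817 = 0.1086 of the mass, i.e. 10.86%.

10.86 mass %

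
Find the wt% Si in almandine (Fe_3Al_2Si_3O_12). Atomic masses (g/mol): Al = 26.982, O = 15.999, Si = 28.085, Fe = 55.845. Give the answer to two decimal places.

16.93 weight percent

Formula mass = 3×55.845 + 2×26.982 + 3×28.085 + 12×15.999 = 497.742 g/mol, of which 84.255 g is Si.
So Si makes up 84.255/497.742 = 0.1693 of the mass, i.e. 16.93%.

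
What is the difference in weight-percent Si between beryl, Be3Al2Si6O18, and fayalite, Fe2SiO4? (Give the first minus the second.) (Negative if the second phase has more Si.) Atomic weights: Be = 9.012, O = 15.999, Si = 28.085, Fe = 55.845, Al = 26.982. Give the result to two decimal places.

17.57 percentage points

First mineral: 168.510 g Si in 537.492 g formula = 31.35 wt% Si.
Second mineral: 28.085 g Si in 203.771 g formula = 13.78 wt% Si.
31.35% − 13.78% gives a difference of 17.57 percentage points.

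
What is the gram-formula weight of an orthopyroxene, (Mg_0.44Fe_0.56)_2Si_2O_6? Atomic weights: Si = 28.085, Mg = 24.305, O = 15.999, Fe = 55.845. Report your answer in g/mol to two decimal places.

Mg: 0.88 × 24.305 = 21.3884
Fe: 1.12 × 55.845 = 62.5464
Si: 2 × 28.085 = 56.1700
O: 6 × 15.999 = 95.9940
Summing the contributions gives the formula mass.

236.10 g/mol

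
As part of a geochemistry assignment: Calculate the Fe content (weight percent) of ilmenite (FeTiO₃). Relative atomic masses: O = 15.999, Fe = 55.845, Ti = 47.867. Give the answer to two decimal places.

M(FeTiO₃) = 151.709 g/mol.
Fe contributes 1 × 55.845 = 55.845 g per mole.
55.845/151.709 = 0.3681 → 36.81%.

36.81 weight percent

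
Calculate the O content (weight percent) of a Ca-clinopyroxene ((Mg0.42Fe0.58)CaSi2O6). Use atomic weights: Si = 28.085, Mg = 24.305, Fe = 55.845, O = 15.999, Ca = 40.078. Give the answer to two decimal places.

40.88 weight percent

Formula mass = 0.42*24.305 + 0.58*55.845 + 1*40.078 + 2*28.085 + 6*15.999 = 234.840 g/mol, of which 95.994 g is O.
So O makes up 95.994/234.840 = 0.4088 of the mass, i.e. 40.88%.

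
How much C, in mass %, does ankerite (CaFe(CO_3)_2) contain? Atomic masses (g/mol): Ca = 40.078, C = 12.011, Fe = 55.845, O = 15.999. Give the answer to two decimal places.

Molar mass of CaFe(CO_3)_2: 1·40.078 + 1·55.845 + 2·12.011 + 6·15.999 = 215.939 g/mol.
Mass of C per formula unit: 2 × 12.011 = 24.022 g.
Weight fraction C = 24.022 / 215.939 = 0.1112.

11.12 mass %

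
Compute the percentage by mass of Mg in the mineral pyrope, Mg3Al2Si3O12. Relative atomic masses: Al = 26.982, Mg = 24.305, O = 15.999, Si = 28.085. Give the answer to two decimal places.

18.09 weight percent

Molar mass of Mg3Al2Si3O12: 3×24.305 + 2×26.982 + 3×28.085 + 12×15.999 = 403.122 g/mol.
Mass of Mg per formula unit: 3 × 24.305 = 72.915 g.
Weight fraction Mg = 72.915 / 403.122 = 0.1809.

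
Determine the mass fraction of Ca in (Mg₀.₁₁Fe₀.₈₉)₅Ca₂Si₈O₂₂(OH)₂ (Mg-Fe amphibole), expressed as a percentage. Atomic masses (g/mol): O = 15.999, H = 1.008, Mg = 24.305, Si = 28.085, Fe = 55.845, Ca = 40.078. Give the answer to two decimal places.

M((Mg₀.₁₁Fe₀.₈₉)₅Ca₂Si₈O₂₂(OH)₂) = 952.706 g/mol.
Ca contributes 2 × 40.078 = 80.156 g per mole.
80.156/952.706 = 0.0841 → 8.41%.

8.41 weight percent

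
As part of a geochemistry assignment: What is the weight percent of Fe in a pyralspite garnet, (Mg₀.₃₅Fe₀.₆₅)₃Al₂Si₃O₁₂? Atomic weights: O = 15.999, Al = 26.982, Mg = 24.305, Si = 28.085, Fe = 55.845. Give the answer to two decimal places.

Formula mass = 1.05·24.305 + 1.95·55.845 + 2·26.982 + 3·28.085 + 12·15.999 = 464.625 g/mol, of which 108.898 g is Fe.
So Fe makes up 108.898/464.625 = 0.2344 of the mass, i.e. 23.44%.

23.44 mass %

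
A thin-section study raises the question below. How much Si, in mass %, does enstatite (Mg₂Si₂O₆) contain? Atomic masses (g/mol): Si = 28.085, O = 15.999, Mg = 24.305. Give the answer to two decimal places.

Molar mass of Mg₂Si₂O₆: 2·24.305 + 2·28.085 + 6·15.999 = 200.774 g/mol.
Mass of Si per formula unit: 2 × 28.085 = 56.170 g.
Weight fraction Si = 56.170 / 200.774 = 0.2798.

27.98 mass %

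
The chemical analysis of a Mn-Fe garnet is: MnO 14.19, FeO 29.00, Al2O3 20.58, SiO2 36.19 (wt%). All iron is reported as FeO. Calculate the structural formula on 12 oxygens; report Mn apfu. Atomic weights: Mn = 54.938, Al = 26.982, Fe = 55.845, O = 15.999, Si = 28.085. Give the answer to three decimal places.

MnO (M=70.937): mol = 0.20004; Mn = 0.20004, O = 0.20004.
FeO (M=71.844): mol = 0.40365; Fe = 0.40365, O = 0.40365.
Al2O3 (M=101.961): mol = 0.20184; Al = 0.40368, O = 0.60552.
SiO2 (M=60.083): mol = 0.60233; Si = 0.60233, O = 1.20466.
ΣO = 2.41387; factor = 12/ΣO = 4.97127.
Mn apfu = 0.20004 × 4.97127 = 0.994.

0.994 Mn apfu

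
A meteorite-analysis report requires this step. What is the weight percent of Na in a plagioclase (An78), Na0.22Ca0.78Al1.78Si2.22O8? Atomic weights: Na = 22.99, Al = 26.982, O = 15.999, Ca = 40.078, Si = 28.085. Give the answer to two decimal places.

Formula mass = 0.22×22.99 + 0.78×40.078 + 1.78×26.982 + 2.22×28.085 + 8×15.999 = 274.687 g/mol, of which 5.058 g is Na.
So Na makes up 5.058/274.687 = 0.0184 of the mass, i.e. 1.84%.

1.84 wt%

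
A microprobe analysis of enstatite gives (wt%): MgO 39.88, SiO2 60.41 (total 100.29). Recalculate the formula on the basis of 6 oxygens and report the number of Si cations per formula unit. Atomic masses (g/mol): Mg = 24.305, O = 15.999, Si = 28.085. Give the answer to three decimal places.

2.011 Si apfu

MgO: 39.88/40.304 = 0.98948 mol → 0.98948 mol Mg, 0.98948 mol O.
SiO2: 60.41/60.083 = 1.00544 mol → 1.00544 mol Si, 2.01088 mol O.
Total oxygen = 3.00036 mol. Normalization factor = 6/3.00036 = 1.99976.
Si per 6 O = 1.00544 × 1.99976 = 2.011.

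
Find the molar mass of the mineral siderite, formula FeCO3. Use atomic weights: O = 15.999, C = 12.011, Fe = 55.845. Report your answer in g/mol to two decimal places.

115.85 g/mol

M = 1·55.845 + 1·12.011 + 3·15.999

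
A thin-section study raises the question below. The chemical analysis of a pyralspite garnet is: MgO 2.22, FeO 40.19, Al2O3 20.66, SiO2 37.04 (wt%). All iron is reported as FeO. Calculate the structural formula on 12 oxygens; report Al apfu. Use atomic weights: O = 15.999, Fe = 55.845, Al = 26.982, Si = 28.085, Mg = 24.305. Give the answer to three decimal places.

1.981 Al apfu

2.22 wt% MgO ÷ 40.304 g/mol = 0.05508 mol, giving 0.05508 Mg and 0.05508 O.
40.19 wt% FeO ÷ 71.844 g/mol = 0.55941 mol, giving 0.55941 Fe and 0.55941 O.
20.66 wt% Al2O3 ÷ 101.961 g/mol = 0.20263 mol, giving 0.40526 Al and 0.60789 O.
37.04 wt% SiO2 ÷ 60.083 g/mol = 0.61648 mol, giving 0.61648 Si and 1.23296 O.
Oxygen sums to 2.45534; scaling by 12/2.45534 = 4.88731 puts the formula on 12 O.
Al: 0.40526 × 4.88731 = 1.981 atoms per formula unit.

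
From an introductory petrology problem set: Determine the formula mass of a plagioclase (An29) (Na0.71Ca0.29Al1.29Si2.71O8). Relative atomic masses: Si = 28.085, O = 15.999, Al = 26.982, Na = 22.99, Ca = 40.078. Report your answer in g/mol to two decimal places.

M = 0.71(22.99) + 0.29(40.078) + 1.29(26.982) + 2.71(28.085) + 8(15.999)

266.85 g/mol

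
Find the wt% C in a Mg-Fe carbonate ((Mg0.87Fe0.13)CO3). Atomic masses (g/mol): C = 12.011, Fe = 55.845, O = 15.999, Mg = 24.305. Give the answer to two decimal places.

13.59 wt%

Molar mass of (Mg0.87Fe0.13)CO3: 0.87×24.305 + 0.13×55.845 + 1×12.011 + 3×15.999 = 88.413 g/mol.
Mass of C per formula unit: 1 × 12.011 = 12.011 g.
Weight fraction C = 12.011 / 88.413 = 0.1359.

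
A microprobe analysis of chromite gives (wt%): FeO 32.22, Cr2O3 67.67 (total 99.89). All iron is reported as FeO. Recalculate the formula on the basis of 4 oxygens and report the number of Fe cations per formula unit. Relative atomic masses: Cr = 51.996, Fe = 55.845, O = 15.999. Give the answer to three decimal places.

FeO: 32.22/71.844 = 0.44847 mol → 0.44847 mol Fe, 0.44847 mol O.
Cr2O3: 67.67/151.989 = 0.44523 mol → 0.89046 mol Cr, 1.33569 mol O.
Total oxygen = 1.78416 mol. Normalization factor = 4/1.78416 = 2.24195.
Fe per 4 O = 0.44847 × 2.24195 = 1.005.

1.005 Fe apfu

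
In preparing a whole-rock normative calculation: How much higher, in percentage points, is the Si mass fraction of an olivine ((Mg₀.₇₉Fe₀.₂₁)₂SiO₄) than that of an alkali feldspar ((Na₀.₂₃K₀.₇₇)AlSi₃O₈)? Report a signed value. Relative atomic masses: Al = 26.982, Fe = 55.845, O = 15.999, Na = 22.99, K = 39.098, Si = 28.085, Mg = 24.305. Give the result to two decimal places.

-12.44 percentage points

Si in (Mg₀.₇₉Fe₀.₂₁)₂SiO₄: molar mass 153.938 g/mol; 1×28.085 = 28.085 g → 18.24 wt%.
Si in (Na₀.₂₃K₀.₇₇)AlSi₃O₈: molar mass 274.622 g/mol; 3×28.085 = 84.255 g → 30.68 wt%.
Difference = 18.24 − 30.68 = -12.44 percentage points.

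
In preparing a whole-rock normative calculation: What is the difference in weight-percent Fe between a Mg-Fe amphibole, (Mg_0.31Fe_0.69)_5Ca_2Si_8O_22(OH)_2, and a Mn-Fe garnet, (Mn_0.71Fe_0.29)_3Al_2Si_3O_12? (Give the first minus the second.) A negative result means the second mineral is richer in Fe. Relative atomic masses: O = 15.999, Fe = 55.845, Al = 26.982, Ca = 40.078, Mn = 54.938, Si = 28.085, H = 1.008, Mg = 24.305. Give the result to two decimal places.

11.12 percentage points

First mineral: 192.665 g Fe in 921.166 g formula = 20.92 wt% Fe.
Second mineral: 48.585 g Fe in 495.810 g formula = 9.80 wt% Fe.
20.92% − 9.80% gives a difference of 11.12 percentage points.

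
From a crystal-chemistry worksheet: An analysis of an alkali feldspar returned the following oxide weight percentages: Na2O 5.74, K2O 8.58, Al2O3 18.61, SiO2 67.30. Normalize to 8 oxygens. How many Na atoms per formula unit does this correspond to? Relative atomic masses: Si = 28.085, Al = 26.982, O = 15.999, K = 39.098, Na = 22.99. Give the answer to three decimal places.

5.74 wt% Na2O ÷ 61.979 g/mol = 0.09261 mol, giving 0.18522 Na and 0.09261 O.
8.58 wt% K2O ÷ 94.195 g/mol = 0.09109 mol, giving 0.18218 K and 0.09109 O.
18.61 wt% Al2O3 ÷ 101.961 g/mol = 0.18252 mol, giving 0.36504 Al and 0.54756 O.
67.30 wt% SiO2 ÷ 60.083 g/mol = 1.12012 mol, giving 1.12012 Si and 2.24024 O.
Oxygen sums to 2.97150; scaling by 8/2.97150 = 2.69224 puts the formula on 8 O.
Na: 0.18522 × 2.69224 = 0.499 atoms per formula unit.

0.499 Na apfu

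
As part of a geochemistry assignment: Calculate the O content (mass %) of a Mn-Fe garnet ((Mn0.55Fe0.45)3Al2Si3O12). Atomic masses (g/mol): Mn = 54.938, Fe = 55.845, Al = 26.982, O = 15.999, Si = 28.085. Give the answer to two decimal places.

M((Mn0.55Fe0.45)3Al2Si3O12) = 496.245 g/mol.
O contributes 12 × 15.999 = 191.988 g per mole.
191.988/496.245 = 0.3869 → 38.69%.

38.69 mass %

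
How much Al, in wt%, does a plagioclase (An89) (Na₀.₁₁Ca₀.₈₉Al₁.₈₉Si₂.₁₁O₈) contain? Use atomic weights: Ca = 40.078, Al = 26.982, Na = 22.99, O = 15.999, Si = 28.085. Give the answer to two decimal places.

M(Na₀.₁₁Ca₀.₈₉Al₁.₈₉Si₂.₁₁O₈) = 276.446 g/mol.
Al contributes 1.89 × 26.982 = 50.996 g per mole.
50.996/276.446 = 0.1845 → 18.45%.

18.45 wt%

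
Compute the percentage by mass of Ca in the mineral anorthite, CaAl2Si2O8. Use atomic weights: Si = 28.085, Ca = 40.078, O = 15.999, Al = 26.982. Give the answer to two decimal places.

Molar mass of CaAl2Si2O8: 1×40.078 + 2×26.982 + 2×28.085 + 8×15.999 = 278.204 g/mol.
Mass of Ca per formula unit: 1 × 40.078 = 40.078 g.
Weight fraction Ca = 40.078 / 278.204 = 0.1441.

14.41 wt%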